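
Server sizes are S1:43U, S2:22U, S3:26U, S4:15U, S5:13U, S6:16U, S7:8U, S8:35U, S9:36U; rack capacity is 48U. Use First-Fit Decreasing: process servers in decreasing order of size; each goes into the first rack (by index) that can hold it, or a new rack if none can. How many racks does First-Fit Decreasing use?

5

Sorted descending: 43, 36, 35, 26, 22, 16, 15, 13, 8.
43U → rack 1 (remaining 5U)
36U → rack 2 (remaining 12U)
35U → rack 3 (remaining 13U)
26U → rack 4 (remaining 22U)
22U → rack 4 (remaining 0U)
16U → rack 5 (remaining 32U)
15U → rack 5 (remaining 17U)
13U → rack 3 (remaining 0U)
8U → rack 2 (remaining 4U)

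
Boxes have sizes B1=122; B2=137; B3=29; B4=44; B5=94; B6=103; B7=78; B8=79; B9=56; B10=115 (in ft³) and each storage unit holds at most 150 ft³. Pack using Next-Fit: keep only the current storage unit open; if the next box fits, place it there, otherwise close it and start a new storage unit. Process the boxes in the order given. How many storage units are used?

8

Put B1 (122 ft³) in storage unit 1; 28 ft³ remain.
Put B2 (137 ft³) in storage unit 2; 13 ft³ remain.
Put B3 (29 ft³) in storage unit 3; 121 ft³ remain.
Put B4 (44 ft³) in storage unit 3; 77 ft³ remain.
Put B5 (94 ft³) in storage unit 4; 56 ft³ remain.
Put B6 (103 ft³) in storage unit 5; 47 ft³ remain.
Put B7 (78 ft³) in storage unit 6; 72 ft³ remain.
Put B8 (79 ft³) in storage unit 7; 71 ft³ remain.
Put B9 (56 ft³) in storage unit 7; 15 ft³ remain.
Put B10 (115 ft³) in storage unit 8; 35 ft³ remain.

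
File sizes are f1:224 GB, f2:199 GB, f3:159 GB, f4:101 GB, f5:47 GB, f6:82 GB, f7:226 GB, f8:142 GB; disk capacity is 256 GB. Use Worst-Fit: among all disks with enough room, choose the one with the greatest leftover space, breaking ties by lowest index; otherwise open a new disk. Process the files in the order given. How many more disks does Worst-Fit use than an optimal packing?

Worst-Fit: [224] [199] [159] [101,47,82] [226] [142] → 6 disks.
Total size 1180 GB; any packing needs at least ⌈1180/256⌉ = 5 disks.
An optimal packing achieves that bound: [226] [224] [199,47] [159,82] [142,101] → 5 disks.
Excess: 6 − 5 = 1.

1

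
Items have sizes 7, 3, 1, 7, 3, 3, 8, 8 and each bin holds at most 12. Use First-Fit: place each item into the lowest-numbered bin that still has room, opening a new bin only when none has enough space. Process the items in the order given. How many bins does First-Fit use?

4

Put 7 in bin 1; 5 remain.
Put 3 in bin 1; 2 remain.
Put 1 in bin 1; 1 remain.
Put 7 in bin 2; 5 remain.
Put 3 in bin 2; 2 remain.
Put 3 in bin 3; 9 remain.
Put 8 in bin 3; 1 remain.
Put 8 in bin 4; 4 remain.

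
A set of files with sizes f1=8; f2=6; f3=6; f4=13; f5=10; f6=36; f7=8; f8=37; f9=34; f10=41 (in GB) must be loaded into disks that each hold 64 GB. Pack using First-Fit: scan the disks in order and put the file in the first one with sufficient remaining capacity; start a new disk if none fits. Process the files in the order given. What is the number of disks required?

disk 1: place f1 (8 GB), 56 GB left
disk 1: place f2 (6 GB), 50 GB left
disk 1: place f3 (6 GB), 44 GB left
disk 1: place f4 (13 GB), 31 GB left
disk 1: place f5 (10 GB), 21 GB left
disk 2: place f6 (36 GB), 28 GB left
disk 1: place f7 (8 GB), 13 GB left
disk 3: place f8 (37 GB), 27 GB left
disk 4: place f9 (34 GB), 30 GB left
disk 5: place f10 (41 GB), 23 GB left
Final disks: [8,6,6,13,10,8] [36] [37] [34] [41].

5 disks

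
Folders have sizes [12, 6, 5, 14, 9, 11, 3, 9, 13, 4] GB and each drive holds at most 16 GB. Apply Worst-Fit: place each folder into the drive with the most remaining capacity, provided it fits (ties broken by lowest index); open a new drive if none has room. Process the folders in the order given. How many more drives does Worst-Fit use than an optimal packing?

1

Worst-Fit: [12] [6,5] [14] [9,3] [11] [9,4] [13] → 7 drives.
Total size 86 GB; any packing needs at least ⌈86/16⌉ = 6 drives.
An optimal packing achieves that bound: [14] [13,3] [12,4] [11,5] [9,6] [9] → 6 drives.
Excess: 7 − 6 = 1.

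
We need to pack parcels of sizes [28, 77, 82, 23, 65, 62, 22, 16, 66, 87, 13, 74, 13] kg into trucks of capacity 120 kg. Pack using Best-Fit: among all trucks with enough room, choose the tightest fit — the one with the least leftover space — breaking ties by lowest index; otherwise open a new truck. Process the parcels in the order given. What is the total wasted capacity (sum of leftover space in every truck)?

212

Put 28 kg in truck 1; 92 kg remain.
Put 77 kg in truck 1; 15 kg remain.
Put 82 kg in truck 2; 38 kg remain.
Put 23 kg in truck 2; 15 kg remain.
Put 65 kg in truck 3; 55 kg remain.
Put 62 kg in truck 4; 58 kg remain.
Put 22 kg in truck 3; 33 kg remain.
Put 16 kg in truck 3; 17 kg remain.
Put 66 kg in truck 5; 54 kg remain.
Put 87 kg in truck 6; 33 kg remain.
Put 13 kg in truck 1; 2 kg remain.
Put 74 kg in truck 7; 46 kg remain.
Put 13 kg in truck 2; 2 kg remain.
7 trucks × 120 kg = 840 kg; used 628 kg; unused 212 kg.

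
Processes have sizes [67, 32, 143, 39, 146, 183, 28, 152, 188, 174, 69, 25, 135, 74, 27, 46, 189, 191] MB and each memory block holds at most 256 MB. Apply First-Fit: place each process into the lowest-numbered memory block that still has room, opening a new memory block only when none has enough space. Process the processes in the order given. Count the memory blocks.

Put 67 MB in memory block 1; 189 MB remain.
Put 32 MB in memory block 1; 157 MB remain.
Put 143 MB in memory block 1; 14 MB remain.
Put 39 MB in memory block 2; 217 MB remain.
Put 146 MB in memory block 2; 71 MB remain.
Put 183 MB in memory block 3; 73 MB remain.
Put 28 MB in memory block 2; 43 MB remain.
Put 152 MB in memory block 4; 104 MB remain.
Put 188 MB in memory block 5; 68 MB remain.
Put 174 MB in memory block 6; 82 MB remain.
Put 69 MB in memory block 3; 4 MB remain.
Put 25 MB in memory block 2; 18 MB remain.
Put 135 MB in memory block 7; 121 MB remain.
Put 74 MB in memory block 4; 30 MB remain.
Put 27 MB in memory block 4; 3 MB remain.
Put 46 MB in memory block 5; 22 MB remain.
Put 189 MB in memory block 8; 67 MB remain.
Put 191 MB in memory block 9; 65 MB remain.

9 memory blocks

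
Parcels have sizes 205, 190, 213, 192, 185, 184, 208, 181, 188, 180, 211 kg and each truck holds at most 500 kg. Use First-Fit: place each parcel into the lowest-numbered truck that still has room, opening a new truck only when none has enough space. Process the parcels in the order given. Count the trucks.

6 trucks

Put 205 kg in truck 1; 295 kg remain.
Put 190 kg in truck 1; 105 kg remain.
Put 213 kg in truck 2; 287 kg remain.
Put 192 kg in truck 2; 95 kg remain.
Put 185 kg in truck 3; 315 kg remain.
Put 184 kg in truck 3; 131 kg remain.
Put 208 kg in truck 4; 292 kg remain.
Put 181 kg in truck 4; 111 kg remain.
Put 188 kg in truck 5; 312 kg remain.
Put 180 kg in truck 5; 132 kg remain.
Put 211 kg in truck 6; 289 kg remain.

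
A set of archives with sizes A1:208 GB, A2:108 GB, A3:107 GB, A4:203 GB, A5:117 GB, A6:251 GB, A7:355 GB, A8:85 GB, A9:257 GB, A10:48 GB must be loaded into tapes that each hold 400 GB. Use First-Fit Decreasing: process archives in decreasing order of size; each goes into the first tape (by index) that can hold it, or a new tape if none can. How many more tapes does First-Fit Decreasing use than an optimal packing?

First-Fit Decreasing: [355] [257,117] [251,108] [208,107,85] [203,48] → 5 tapes.
Total size 1739 GB; any packing needs at least ⌈1739/400⌉ = 5 tapes.
So 5 is already optimal.

0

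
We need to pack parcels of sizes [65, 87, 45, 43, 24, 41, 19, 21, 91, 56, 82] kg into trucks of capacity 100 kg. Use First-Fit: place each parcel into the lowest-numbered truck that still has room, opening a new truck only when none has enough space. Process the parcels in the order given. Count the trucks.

Put 65 kg in truck 1; 35 kg remain.
Put 87 kg in truck 2; 13 kg remain.
Put 45 kg in truck 3; 55 kg remain.
Put 43 kg in truck 3; 12 kg remain.
Put 24 kg in truck 1; 11 kg remain.
Put 41 kg in truck 4; 59 kg remain.
Put 19 kg in truck 4; 40 kg remain.
Put 21 kg in truck 4; 19 kg remain.
Put 91 kg in truck 5; 9 kg remain.
Put 56 kg in truck 6; 44 kg remain.
Put 82 kg in truck 7; 18 kg remain.
Final trucks: [65,24] [87] [45,43] [41,19,21] [91] [56] [82].

7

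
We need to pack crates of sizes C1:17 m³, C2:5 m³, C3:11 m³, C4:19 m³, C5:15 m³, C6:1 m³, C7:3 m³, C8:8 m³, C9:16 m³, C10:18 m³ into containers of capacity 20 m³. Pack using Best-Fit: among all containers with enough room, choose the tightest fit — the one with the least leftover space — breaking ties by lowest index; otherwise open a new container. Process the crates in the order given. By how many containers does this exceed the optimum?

Best-Fit: [17,3] [5,11] [19,1] [15] [8] [16] [18] → 7 containers.
Total size 113 m³; any packing needs at least ⌈113/20⌉ = 6 containers.
An optimal packing achieves that bound: [19,1] [18] [17,3] [16] [15,5] [11,8] → 6 containers.
Excess: 7 − 6 = 1.

1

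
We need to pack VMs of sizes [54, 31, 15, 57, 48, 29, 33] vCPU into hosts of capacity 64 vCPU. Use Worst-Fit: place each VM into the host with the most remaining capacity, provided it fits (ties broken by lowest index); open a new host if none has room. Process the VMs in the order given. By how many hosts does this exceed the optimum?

0

Worst-Fit: [54] [31,15] [57] [48] [29,33] → 5 hosts.
Total size 267 vCPU; any packing needs at least ⌈267/64⌉ = 5 hosts.
So 5 is already optimal.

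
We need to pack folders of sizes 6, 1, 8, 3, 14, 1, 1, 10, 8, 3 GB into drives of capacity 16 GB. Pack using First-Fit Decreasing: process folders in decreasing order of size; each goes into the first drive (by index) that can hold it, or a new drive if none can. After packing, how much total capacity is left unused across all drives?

Sorted descending: 14, 10, 8, 8, 6, 3, 3, 1, 1, 1.
14 GB → drive 1 (remaining 2 GB)
10 GB → drive 2 (remaining 6 GB)
8 GB → drive 3 (remaining 8 GB)
8 GB → drive 3 (remaining 0 GB)
6 GB → drive 2 (remaining 0 GB)
3 GB → drive 4 (remaining 13 GB)
3 GB → drive 4 (remaining 10 GB)
1 GB → drive 1 (remaining 1 GB)
1 GB → drive 1 (remaining 0 GB)
1 GB → drive 4 (remaining 9 GB)
4 drives × 16 GB = 64 GB; used 55 GB; unused 9 GB.

9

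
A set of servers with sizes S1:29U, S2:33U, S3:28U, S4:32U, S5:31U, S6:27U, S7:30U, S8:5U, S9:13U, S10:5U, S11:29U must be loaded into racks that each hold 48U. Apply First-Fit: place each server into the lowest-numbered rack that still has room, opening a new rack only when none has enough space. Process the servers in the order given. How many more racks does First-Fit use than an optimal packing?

First-Fit: [29,5,13] [33,5] [28] [32] [31] [27] [30] [29] → 8 racks.
8 servers exceed 24U (half the capacity), and no two of those can share a rack, so at least 8 racks are needed.
So 8 is already optimal.

0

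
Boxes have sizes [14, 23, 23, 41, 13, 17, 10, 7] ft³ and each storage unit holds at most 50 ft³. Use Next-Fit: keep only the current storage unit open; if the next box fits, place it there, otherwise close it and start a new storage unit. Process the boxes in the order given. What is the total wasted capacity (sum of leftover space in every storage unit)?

14 ft³ → storage unit 1 (remaining 36 ft³)
23 ft³ → storage unit 1 (remaining 13 ft³)
23 ft³ → storage unit 2 (remaining 27 ft³)
41 ft³ → storage unit 3 (remaining 9 ft³)
13 ft³ → storage unit 4 (remaining 37 ft³)
17 ft³ → storage unit 4 (remaining 20 ft³)
10 ft³ → storage unit 4 (remaining 10 ft³)
7 ft³ → storage unit 4 (remaining 3 ft³)
4 storage units × 50 ft³ = 200 ft³; used 148 ft³; unused 52 ft³.

52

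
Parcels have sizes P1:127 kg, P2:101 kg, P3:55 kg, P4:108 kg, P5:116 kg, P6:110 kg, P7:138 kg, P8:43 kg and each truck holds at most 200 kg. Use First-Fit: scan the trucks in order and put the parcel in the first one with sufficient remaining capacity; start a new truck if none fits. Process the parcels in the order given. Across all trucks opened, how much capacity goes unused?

402

P1 (127 kg) → truck 1 (remaining 73 kg)
P2 (101 kg) → truck 2 (remaining 99 kg)
P3 (55 kg) → truck 1 (remaining 18 kg)
P4 (108 kg) → truck 3 (remaining 92 kg)
P5 (116 kg) → truck 4 (remaining 84 kg)
P6 (110 kg) → truck 5 (remaining 90 kg)
P7 (138 kg) → truck 6 (remaining 62 kg)
P8 (43 kg) → truck 2 (remaining 56 kg)
6 trucks × 200 kg = 1200 kg; used 798 kg; unused 402 kg.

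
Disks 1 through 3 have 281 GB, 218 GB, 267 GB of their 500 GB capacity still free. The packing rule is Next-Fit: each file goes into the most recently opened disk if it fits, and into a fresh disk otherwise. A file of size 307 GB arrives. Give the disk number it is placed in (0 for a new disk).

0

Next-Fit only looks at disk 3, which has 267 GB free.
307 GB does not fit, so a new disk is opened.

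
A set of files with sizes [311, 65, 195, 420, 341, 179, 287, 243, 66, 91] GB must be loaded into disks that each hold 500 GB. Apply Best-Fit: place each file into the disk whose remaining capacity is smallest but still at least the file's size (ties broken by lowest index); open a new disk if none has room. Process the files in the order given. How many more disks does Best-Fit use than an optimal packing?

Best-Fit: [311,65,91] [195,179] [420,66] [341] [287] [243] → 6 disks.
Total size 2198 GB; any packing needs at least ⌈2198/500⌉ = 5 disks.
An optimal packing achieves that bound: [420,66] [341,91,65] [311,179] [287,195] [243] → 5 disks.
Excess: 6 − 5 = 1.

1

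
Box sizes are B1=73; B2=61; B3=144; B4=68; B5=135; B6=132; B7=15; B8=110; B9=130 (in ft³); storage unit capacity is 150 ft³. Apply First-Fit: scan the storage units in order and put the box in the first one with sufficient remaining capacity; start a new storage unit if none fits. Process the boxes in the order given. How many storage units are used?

7

storage unit 1: place B1 (73 ft³), 77 ft³ left
storage unit 1: place B2 (61 ft³), 16 ft³ left
storage unit 2: place B3 (144 ft³), 6 ft³ left
storage unit 3: place B4 (68 ft³), 82 ft³ left
storage unit 4: place B5 (135 ft³), 15 ft³ left
storage unit 5: place B6 (132 ft³), 18 ft³ left
storage unit 1: place B7 (15 ft³), 1 ft³ left
storage unit 6: place B8 (110 ft³), 40 ft³ left
storage unit 7: place B9 (130 ft³), 20 ft³ left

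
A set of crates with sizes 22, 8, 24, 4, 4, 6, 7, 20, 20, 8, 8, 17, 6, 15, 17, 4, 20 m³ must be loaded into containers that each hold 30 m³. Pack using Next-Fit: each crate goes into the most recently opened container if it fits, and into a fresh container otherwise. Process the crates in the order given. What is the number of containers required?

22 m³ → container 1 (remaining 8 m³)
8 m³ → container 1 (remaining 0 m³)
24 m³ → container 2 (remaining 6 m³)
4 m³ → container 2 (remaining 2 m³)
4 m³ → container 3 (remaining 26 m³)
6 m³ → container 3 (remaining 20 m³)
7 m³ → container 3 (remaining 13 m³)
20 m³ → container 4 (remaining 10 m³)
20 m³ → container 5 (remaining 10 m³)
8 m³ → container 5 (remaining 2 m³)
8 m³ → container 6 (remaining 22 m³)
17 m³ → container 6 (remaining 5 m³)
6 m³ → container 7 (remaining 24 m³)
15 m³ → container 7 (remaining 9 m³)
17 m³ → container 8 (remaining 13 m³)
4 m³ → container 8 (remaining 9 m³)
20 m³ → container 9 (remaining 10 m³)

9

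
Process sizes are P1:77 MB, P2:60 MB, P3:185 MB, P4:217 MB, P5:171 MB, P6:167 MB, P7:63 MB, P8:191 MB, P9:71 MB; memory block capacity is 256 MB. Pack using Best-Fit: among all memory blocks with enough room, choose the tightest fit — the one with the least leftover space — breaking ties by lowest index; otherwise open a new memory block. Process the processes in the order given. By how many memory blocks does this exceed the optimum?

Best-Fit: [77,60] [185,63] [217] [171,71] [167] [191] → 6 memory blocks.
Total size 1202 MB; any packing needs at least ⌈1202/256⌉ = 5 memory blocks.
An optimal packing achieves that bound: [217] [191,63] [185,71] [171,77] [167,60] → 5 memory blocks.
Excess: 6 − 5 = 1.

1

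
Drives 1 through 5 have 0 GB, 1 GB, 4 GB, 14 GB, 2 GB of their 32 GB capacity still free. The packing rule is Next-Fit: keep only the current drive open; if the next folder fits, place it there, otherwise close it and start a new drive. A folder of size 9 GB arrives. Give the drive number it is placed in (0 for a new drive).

0

Next-Fit only looks at drive 5, which has 2 GB free.
9 GB does not fit, so a new drive is opened.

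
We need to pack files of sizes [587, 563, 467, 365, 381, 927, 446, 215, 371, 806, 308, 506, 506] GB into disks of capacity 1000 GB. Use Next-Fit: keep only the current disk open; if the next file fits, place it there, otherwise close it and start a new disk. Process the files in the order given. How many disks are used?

10 disks

disk 1: place 587 GB, 413 GB left
disk 2: place 563 GB, 437 GB left
disk 3: place 467 GB, 533 GB left
disk 3: place 365 GB, 168 GB left
disk 4: place 381 GB, 619 GB left
disk 5: place 927 GB, 73 GB left
disk 6: place 446 GB, 554 GB left
disk 6: place 215 GB, 339 GB left
disk 7: place 371 GB, 629 GB left
disk 8: place 806 GB, 194 GB left
disk 9: place 308 GB, 692 GB left
disk 9: place 506 GB, 186 GB left
disk 10: place 506 GB, 494 GB left
Final disks: [587] [563] [467,365] [381] [927] [446,215] [371] [806] [308,506] [506].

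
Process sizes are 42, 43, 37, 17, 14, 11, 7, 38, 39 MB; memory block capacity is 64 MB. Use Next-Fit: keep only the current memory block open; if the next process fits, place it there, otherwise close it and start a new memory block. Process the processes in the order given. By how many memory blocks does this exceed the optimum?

1

Next-Fit: [42] [43] [37,17] [14,11,7] [38] [39] → 6 memory blocks.
5 processes exceed 32 MB (half the capacity), and no two of those can share a memory block, so at least 5 memory blocks are needed.
An optimal packing achieves that bound: [43,17] [42,14,7] [39,11] [38] [37] → 5 memory blocks.
Excess: 6 − 5 = 1.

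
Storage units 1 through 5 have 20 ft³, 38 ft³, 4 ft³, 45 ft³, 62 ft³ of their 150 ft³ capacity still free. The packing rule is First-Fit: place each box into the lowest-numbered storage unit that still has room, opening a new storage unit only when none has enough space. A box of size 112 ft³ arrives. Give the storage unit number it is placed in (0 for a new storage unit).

0

No storage unit has ≥ 112 ft³ free, so a new storage unit is opened.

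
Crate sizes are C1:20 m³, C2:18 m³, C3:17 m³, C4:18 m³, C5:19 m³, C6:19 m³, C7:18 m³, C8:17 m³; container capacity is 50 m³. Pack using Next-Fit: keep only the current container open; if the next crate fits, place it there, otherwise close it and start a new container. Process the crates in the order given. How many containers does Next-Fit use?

4 containers

container 1: place C1 (20 m³), 30 m³ left
container 1: place C2 (18 m³), 12 m³ left
container 2: place C3 (17 m³), 33 m³ left
container 2: place C4 (18 m³), 15 m³ left
container 3: place C5 (19 m³), 31 m³ left
container 3: place C6 (19 m³), 12 m³ left
container 4: place C7 (18 m³), 32 m³ left
container 4: place C8 (17 m³), 15 m³ left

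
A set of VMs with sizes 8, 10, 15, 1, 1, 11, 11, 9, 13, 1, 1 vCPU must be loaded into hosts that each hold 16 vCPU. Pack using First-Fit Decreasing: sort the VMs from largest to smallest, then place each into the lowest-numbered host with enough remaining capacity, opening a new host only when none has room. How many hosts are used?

7 hosts

Sorted descending: 15, 13, 11, 11, 10, 9, 8, 1, 1, 1, 1.
Put 15 vCPU in host 1; 1 vCPU remain.
Put 13 vCPU in host 2; 3 vCPU remain.
Put 11 vCPU in host 3; 5 vCPU remain.
Put 11 vCPU in host 4; 5 vCPU remain.
Put 10 vCPU in host 5; 6 vCPU remain.
Put 9 vCPU in host 6; 7 vCPU remain.
Put 8 vCPU in host 7; 8 vCPU remain.
Put 1 vCPU in host 1; 0 vCPU remain.
Put 1 vCPU in host 2; 2 vCPU remain.
Put 1 vCPU in host 2; 1 vCPU remain.
Put 1 vCPU in host 2; 0 vCPU remain.
Final hosts: [15,1] [13,1,1,1] [11] [11] [10] [9] [8].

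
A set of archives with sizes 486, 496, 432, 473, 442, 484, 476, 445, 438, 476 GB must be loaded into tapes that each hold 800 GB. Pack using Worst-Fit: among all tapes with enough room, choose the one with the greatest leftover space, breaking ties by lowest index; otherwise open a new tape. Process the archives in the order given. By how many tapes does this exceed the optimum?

0

Worst-Fit: [486] [496] [432] [473] [442] [484] [476] [445] [438] [476] → 10 tapes.
10 archives exceed 400 GB (half the capacity), and no two of those can share a tape, so at least 10 tapes are needed.
So 10 is already optimal.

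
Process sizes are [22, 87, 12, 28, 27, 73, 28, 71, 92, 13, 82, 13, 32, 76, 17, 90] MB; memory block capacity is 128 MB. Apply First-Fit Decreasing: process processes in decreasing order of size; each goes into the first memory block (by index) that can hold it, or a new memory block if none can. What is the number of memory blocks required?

7 memory blocks

Sorted descending: 92, 90, 87, 82, 76, 73, 71, 32, 28, 28, 27, 22, 17, 13, 13, 12.
Put 92 MB in memory block 1; 36 MB remain.
Put 90 MB in memory block 2; 38 MB remain.
Put 87 MB in memory block 3; 41 MB remain.
Put 82 MB in memory block 4; 46 MB remain.
Put 76 MB in memory block 5; 52 MB remain.
Put 73 MB in memory block 6; 55 MB remain.
Put 71 MB in memory block 7; 57 MB remain.
Put 32 MB in memory block 1; 4 MB remain.
Put 28 MB in memory block 2; 10 MB remain.
Put 28 MB in memory block 3; 13 MB remain.
Put 27 MB in memory block 4; 19 MB remain.
Put 22 MB in memory block 5; 30 MB remain.
Put 17 MB in memory block 4; 2 MB remain.
Put 13 MB in memory block 3; 0 MB remain.
Put 13 MB in memory block 5; 17 MB remain.
Put 12 MB in memory block 5; 5 MB remain.
Final memory blocks: [92,32] [90,28] [87,28,13] [82,27,17] [76,22,13,12] [73] [71].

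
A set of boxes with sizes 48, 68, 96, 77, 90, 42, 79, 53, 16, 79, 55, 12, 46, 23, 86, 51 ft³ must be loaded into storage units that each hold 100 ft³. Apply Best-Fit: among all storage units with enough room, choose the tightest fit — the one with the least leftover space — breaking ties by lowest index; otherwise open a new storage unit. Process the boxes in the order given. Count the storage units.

48 ft³ → storage unit 1 (remaining 52 ft³)
68 ft³ → storage unit 2 (remaining 32 ft³)
96 ft³ → storage unit 3 (remaining 4 ft³)
77 ft³ → storage unit 4 (remaining 23 ft³)
90 ft³ → storage unit 5 (remaining 10 ft³)
42 ft³ → storage unit 1 (remaining 10 ft³)
79 ft³ → storage unit 6 (remaining 21 ft³)
53 ft³ → storage unit 7 (remaining 47 ft³)
16 ft³ → storage unit 6 (remaining 5 ft³)
79 ft³ → storage unit 8 (remaining 21 ft³)
55 ft³ → storage unit 9 (remaining 45 ft³)
12 ft³ → storage unit 8 (remaining 9 ft³)
46 ft³ → storage unit 7 (remaining 1 ft³)
23 ft³ → storage unit 4 (remaining 0 ft³)
86 ft³ → storage unit 10 (remaining 14 ft³)
51 ft³ → storage unit 11 (remaining 49 ft³)

11 storage units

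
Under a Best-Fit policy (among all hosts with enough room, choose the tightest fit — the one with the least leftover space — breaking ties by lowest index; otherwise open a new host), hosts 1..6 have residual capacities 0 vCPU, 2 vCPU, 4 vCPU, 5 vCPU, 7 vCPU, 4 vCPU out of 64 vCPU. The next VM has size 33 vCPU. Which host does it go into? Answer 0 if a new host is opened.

No host has ≥ 33 vCPU free, so a new host is opened.

0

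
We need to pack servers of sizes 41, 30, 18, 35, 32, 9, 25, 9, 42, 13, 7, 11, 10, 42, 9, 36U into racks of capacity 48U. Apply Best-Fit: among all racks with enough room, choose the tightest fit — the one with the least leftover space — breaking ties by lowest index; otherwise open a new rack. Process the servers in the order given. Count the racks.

rack 1: place 41U, 7U left
rack 2: place 30U, 18U left
rack 2: place 18U, 0U left
rack 3: place 35U, 13U left
rack 4: place 32U, 16U left
rack 3: place 9U, 4U left
rack 5: place 25U, 23U left
rack 4: place 9U, 7U left
rack 6: place 42U, 6U left
rack 5: place 13U, 10U left
rack 1: place 7U, 0U left
rack 7: place 11U, 37U left
rack 5: place 10U, 0U left
rack 8: place 42U, 6U left
rack 7: place 9U, 28U left
rack 9: place 36U, 12U left
Final racks: [41,7] [30,18] [35,9] [32,9] [25,13,10] [42] [11,9] [42] [36].

9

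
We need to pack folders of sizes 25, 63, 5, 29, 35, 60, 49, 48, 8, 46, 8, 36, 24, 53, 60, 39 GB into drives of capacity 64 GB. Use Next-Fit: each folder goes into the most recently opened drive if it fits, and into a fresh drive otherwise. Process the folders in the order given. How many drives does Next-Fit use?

12

drive 1: place 25 GB, 39 GB left
drive 2: place 63 GB, 1 GB left
drive 3: place 5 GB, 59 GB left
drive 3: place 29 GB, 30 GB left
drive 4: place 35 GB, 29 GB left
drive 5: place 60 GB, 4 GB left
drive 6: place 49 GB, 15 GB left
drive 7: place 48 GB, 16 GB left
drive 7: place 8 GB, 8 GB left
drive 8: place 46 GB, 18 GB left
drive 8: place 8 GB, 10 GB left
drive 9: place 36 GB, 28 GB left
drive 9: place 24 GB, 4 GB left
drive 10: place 53 GB, 11 GB left
drive 11: place 60 GB, 4 GB left
drive 12: place 39 GB, 25 GB left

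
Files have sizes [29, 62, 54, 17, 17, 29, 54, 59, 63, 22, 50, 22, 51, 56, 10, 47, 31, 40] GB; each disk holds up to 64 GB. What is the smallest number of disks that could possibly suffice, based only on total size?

Total size = 29 + 62 + 54 + 17 + 17 + 29 + 54 + 59 + 63 + 22 + 50 + 22 + 51 + 56 + 10 + 47 + 31 + 40 = 713 GB.
⌈713 / 64⌉ = 12.

12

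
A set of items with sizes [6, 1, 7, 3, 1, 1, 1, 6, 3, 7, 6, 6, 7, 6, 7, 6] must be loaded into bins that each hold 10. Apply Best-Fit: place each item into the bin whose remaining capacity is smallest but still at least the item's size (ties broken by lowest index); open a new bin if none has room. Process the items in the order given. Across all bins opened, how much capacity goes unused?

26

Put 6 in bin 1; 4 remain.
Put 1 in bin 1; 3 remain.
Put 7 in bin 2; 3 remain.
Put 3 in bin 1; 0 remain.
Put 1 in bin 2; 2 remain.
Put 1 in bin 2; 1 remain.
Put 1 in bin 2; 0 remain.
Put 6 in bin 3; 4 remain.
Put 3 in bin 3; 1 remain.
Put 7 in bin 4; 3 remain.
Put 6 in bin 5; 4 remain.
Put 6 in bin 6; 4 remain.
Put 7 in bin 7; 3 remain.
Put 6 in bin 8; 4 remain.
Put 7 in bin 9; 3 remain.
Put 6 in bin 10; 4 remain.
10 bins × 10 = 100; used 74; unused 26.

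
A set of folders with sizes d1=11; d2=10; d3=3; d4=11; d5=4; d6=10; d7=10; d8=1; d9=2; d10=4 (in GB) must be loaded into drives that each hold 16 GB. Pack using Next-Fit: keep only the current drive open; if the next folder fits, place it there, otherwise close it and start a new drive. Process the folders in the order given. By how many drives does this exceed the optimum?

Next-Fit: [11] [10,3] [11,4] [10] [10,1,2] [4] → 6 drives.
Total size 66 GB; any packing needs at least ⌈66/16⌉ = 5 drives.
An optimal packing achieves that bound: [11,4,1] [11,4] [10,3,2] [10] [10] → 5 drives.
Excess: 6 − 5 = 1.

1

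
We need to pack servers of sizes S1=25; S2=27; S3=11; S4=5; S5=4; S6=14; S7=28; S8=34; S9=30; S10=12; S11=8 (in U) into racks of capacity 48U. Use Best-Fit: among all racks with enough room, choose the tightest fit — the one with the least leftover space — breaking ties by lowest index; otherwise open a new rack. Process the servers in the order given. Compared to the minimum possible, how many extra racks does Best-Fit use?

Best-Fit: [25,14,8] [27,11,5,4] [28] [34,12] [30] → 5 racks.
Total size 198U; any packing needs at least ⌈198/48⌉ = 5 racks.
So 5 is already optimal.

0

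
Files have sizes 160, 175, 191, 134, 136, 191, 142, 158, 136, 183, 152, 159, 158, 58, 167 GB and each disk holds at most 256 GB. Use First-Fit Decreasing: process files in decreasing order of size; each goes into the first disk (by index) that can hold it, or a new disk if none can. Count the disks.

14

Sorted descending: 191, 191, 183, 175, 167, 160, 159, 158, 158, 152, 142, 136, 136, 134, 58.
Put 191 GB in disk 1; 65 GB remain.
Put 191 GB in disk 2; 65 GB remain.
Put 183 GB in disk 3; 73 GB remain.
Put 175 GB in disk 4; 81 GB remain.
Put 167 GB in disk 5; 89 GB remain.
Put 160 GB in disk 6; 96 GB remain.
Put 159 GB in disk 7; 97 GB remain.
Put 158 GB in disk 8; 98 GB remain.
Put 158 GB in disk 9; 98 GB remain.
Put 152 GB in disk 10; 104 GB remain.
Put 142 GB in disk 11; 114 GB remain.
Put 136 GB in disk 12; 120 GB remain.
Put 136 GB in disk 13; 120 GB remain.
Put 134 GB in disk 14; 122 GB remain.
Put 58 GB in disk 1; 7 GB remain.
Final disks: [191,58] [191] [183] [175] [167] [160] [159] [158] [158] [152] [142] [136] [136] [134].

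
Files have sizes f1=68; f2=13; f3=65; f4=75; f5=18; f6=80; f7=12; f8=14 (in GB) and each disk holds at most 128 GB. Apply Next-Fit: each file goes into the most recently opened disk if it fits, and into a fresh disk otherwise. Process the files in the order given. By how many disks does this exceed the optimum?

Next-Fit: [68,13] [65] [75,18] [80,12,14] → 4 disks.
4 files exceed 64 GB (half the capacity), and no two of those can share a disk, so at least 4 disks are needed.
So 4 is already optimal.

0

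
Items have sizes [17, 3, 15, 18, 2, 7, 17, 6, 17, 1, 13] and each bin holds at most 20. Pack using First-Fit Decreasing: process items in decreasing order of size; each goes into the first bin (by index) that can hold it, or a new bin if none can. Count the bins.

7 bins

Sorted descending: 18, 17, 17, 17, 15, 13, 7, 6, 3, 2, 1.
18 → bin 1 (remaining 2)
17 → bin 2 (remaining 3)
17 → bin 3 (remaining 3)
17 → bin 4 (remaining 3)
15 → bin 5 (remaining 5)
13 → bin 6 (remaining 7)
7 → bin 6 (remaining 0)
6 → bin 7 (remaining 14)
3 → bin 2 (remaining 0)
2 → bin 1 (remaining 0)
1 → bin 3 (remaining 2)
Final bins: [18,2] [17,3] [17,1] [17] [15] [13,7] [6].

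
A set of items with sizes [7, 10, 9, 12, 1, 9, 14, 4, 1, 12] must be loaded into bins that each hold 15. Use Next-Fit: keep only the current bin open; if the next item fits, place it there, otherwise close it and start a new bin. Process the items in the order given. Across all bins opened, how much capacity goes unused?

Put 7 in bin 1; 8 remain.
Put 10 in bin 2; 5 remain.
Put 9 in bin 3; 6 remain.
Put 12 in bin 4; 3 remain.
Put 1 in bin 4; 2 remain.
Put 9 in bin 5; 6 remain.
Put 14 in bin 6; 1 remain.
Put 4 in bin 7; 11 remain.
Put 1 in bin 7; 10 remain.
Put 12 in bin 8; 3 remain.
8 bins × 15 = 120; used 79; unused 41.

41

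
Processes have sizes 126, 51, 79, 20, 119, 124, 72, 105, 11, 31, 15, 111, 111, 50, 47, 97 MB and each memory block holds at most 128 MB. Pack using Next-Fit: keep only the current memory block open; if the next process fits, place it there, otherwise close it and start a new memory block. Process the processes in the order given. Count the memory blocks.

126 MB → memory block 1 (remaining 2 MB)
51 MB → memory block 2 (remaining 77 MB)
79 MB → memory block 3 (remaining 49 MB)
20 MB → memory block 3 (remaining 29 MB)
119 MB → memory block 4 (remaining 9 MB)
124 MB → memory block 5 (remaining 4 MB)
72 MB → memory block 6 (remaining 56 MB)
105 MB → memory block 7 (remaining 23 MB)
11 MB → memory block 7 (remaining 12 MB)
31 MB → memory block 8 (remaining 97 MB)
15 MB → memory block 8 (remaining 82 MB)
111 MB → memory block 9 (remaining 17 MB)
111 MB → memory block 10 (remaining 17 MB)
50 MB → memory block 11 (remaining 78 MB)
47 MB → memory block 11 (remaining 31 MB)
97 MB → memory block 12 (remaining 31 MB)
Final memory blocks: [126] [51] [79,20] [119] [124] [72] [105,11] [31,15] [111] [111] [50,47] [97].

12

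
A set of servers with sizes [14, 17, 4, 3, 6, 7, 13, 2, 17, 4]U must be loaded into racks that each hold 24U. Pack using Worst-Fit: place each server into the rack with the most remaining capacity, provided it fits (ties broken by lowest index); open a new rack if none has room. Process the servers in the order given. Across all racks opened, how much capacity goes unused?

14U → rack 1 (remaining 10U)
17U → rack 2 (remaining 7U)
4U → rack 1 (remaining 6U)
3U → rack 2 (remaining 4U)
6U → rack 1 (remaining 0U)
7U → rack 3 (remaining 17U)
13U → rack 3 (remaining 4U)
2U → rack 2 (remaining 2U)
17U → rack 4 (remaining 7U)
4U → rack 4 (remaining 3U)
4 racks × 24U = 96U; used 87U; unused 9U.

9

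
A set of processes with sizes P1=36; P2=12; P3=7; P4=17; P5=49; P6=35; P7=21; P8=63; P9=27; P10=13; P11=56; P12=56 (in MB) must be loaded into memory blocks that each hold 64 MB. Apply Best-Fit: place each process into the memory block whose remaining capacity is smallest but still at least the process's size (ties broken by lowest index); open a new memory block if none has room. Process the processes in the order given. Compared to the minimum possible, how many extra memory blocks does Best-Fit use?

Best-Fit: [36,12,7] [17,35] [49,13] [21,27] [63] [56] [56] → 7 memory blocks.
Total size 392 MB; any packing needs at least ⌈392/64⌉ = 7 memory blocks.
So 7 is already optimal.

0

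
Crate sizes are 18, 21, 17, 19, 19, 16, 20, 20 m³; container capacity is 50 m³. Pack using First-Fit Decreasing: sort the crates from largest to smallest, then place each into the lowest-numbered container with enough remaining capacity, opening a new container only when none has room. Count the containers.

Sorted descending: 21, 20, 20, 19, 19, 18, 17, 16.
container 1: place 21 m³, 29 m³ left
container 1: place 20 m³, 9 m³ left
container 2: place 20 m³, 30 m³ left
container 2: place 19 m³, 11 m³ left
container 3: place 19 m³, 31 m³ left
container 3: place 18 m³, 13 m³ left
container 4: place 17 m³, 33 m³ left
container 4: place 16 m³, 17 m³ left

4 containers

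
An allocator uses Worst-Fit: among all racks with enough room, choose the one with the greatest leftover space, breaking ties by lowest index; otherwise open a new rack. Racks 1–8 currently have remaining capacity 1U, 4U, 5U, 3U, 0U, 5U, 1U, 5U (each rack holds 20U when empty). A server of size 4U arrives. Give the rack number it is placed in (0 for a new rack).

3

Racks with room: rack 2 (4U), rack 3 (5U), rack 6 (5U), rack 8 (5U).
Most room is rack 3 with 5U free.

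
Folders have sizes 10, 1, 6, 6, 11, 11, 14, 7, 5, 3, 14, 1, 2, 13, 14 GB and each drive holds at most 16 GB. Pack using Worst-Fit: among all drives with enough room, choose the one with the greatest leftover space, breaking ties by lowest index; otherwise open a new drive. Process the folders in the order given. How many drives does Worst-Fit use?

drive 1: place 10 GB, 6 GB left
drive 1: place 1 GB, 5 GB left
drive 2: place 6 GB, 10 GB left
drive 2: place 6 GB, 4 GB left
drive 3: place 11 GB, 5 GB left
drive 4: place 11 GB, 5 GB left
drive 5: place 14 GB, 2 GB left
drive 6: place 7 GB, 9 GB left
drive 6: place 5 GB, 4 GB left
drive 1: place 3 GB, 2 GB left
drive 7: place 14 GB, 2 GB left
drive 3: place 1 GB, 4 GB left
drive 4: place 2 GB, 3 GB left
drive 8: place 13 GB, 3 GB left
drive 9: place 14 GB, 2 GB left

9 drives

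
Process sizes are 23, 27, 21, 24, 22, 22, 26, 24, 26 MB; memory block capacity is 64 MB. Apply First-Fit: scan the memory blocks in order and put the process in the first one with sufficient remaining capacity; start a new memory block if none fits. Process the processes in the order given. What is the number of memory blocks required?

Put 23 MB in memory block 1; 41 MB remain.
Put 27 MB in memory block 1; 14 MB remain.
Put 21 MB in memory block 2; 43 MB remain.
Put 24 MB in memory block 2; 19 MB remain.
Put 22 MB in memory block 3; 42 MB remain.
Put 22 MB in memory block 3; 20 MB remain.
Put 26 MB in memory block 4; 38 MB remain.
Put 24 MB in memory block 4; 14 MB remain.
Put 26 MB in memory block 5; 38 MB remain.
Final memory blocks: [23,27] [21,24] [22,22] [26,24] [26].

5 memory blocks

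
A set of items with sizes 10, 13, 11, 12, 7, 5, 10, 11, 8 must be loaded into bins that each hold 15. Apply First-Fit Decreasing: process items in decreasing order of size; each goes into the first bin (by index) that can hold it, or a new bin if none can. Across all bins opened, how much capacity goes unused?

18

Sorted descending: 13, 12, 11, 11, 10, 10, 8, 7, 5.
bin 1: place 13, 2 left
bin 2: place 12, 3 left
bin 3: place 11, 4 left
bin 4: place 11, 4 left
bin 5: place 10, 5 left
bin 6: place 10, 5 left
bin 7: place 8, 7 left
bin 7: place 7, 0 left
bin 5: place 5, 0 left
7 bins × 15 = 105; used 87; unused 18.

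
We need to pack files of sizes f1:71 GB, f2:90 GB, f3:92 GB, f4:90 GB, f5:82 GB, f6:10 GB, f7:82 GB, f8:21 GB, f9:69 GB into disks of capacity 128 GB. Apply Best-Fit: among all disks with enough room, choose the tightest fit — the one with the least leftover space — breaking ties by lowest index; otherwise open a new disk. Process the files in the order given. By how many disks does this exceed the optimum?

Best-Fit: [71] [90] [92,10,21] [90] [82] [82] [69] → 7 disks.
7 files exceed 64 GB (half the capacity), and no two of those can share a disk, so at least 7 disks are needed.
So 7 is already optimal.

0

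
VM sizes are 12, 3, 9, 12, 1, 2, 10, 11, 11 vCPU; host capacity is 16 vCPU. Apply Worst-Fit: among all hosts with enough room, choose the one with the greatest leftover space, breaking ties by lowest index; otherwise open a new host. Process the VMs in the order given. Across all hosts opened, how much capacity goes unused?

host 1: place 12 vCPU, 4 vCPU left
host 1: place 3 vCPU, 1 vCPU left
host 2: place 9 vCPU, 7 vCPU left
host 3: place 12 vCPU, 4 vCPU left
host 2: place 1 vCPU, 6 vCPU left
host 2: place 2 vCPU, 4 vCPU left
host 4: place 10 vCPU, 6 vCPU left
host 5: place 11 vCPU, 5 vCPU left
host 6: place 11 vCPU, 5 vCPU left
6 hosts × 16 vCPU = 96 vCPU; used 71 vCPU; unused 25 vCPU.

25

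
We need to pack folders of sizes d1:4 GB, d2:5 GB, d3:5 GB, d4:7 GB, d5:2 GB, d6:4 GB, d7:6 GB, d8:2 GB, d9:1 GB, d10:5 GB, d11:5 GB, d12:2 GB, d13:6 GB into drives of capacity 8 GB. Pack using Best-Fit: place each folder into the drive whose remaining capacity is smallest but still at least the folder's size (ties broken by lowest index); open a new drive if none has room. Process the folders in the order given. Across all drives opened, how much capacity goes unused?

drive 1: place d1 (4 GB), 4 GB left
drive 2: place d2 (5 GB), 3 GB left
drive 3: place d3 (5 GB), 3 GB left
drive 4: place d4 (7 GB), 1 GB left
drive 2: place d5 (2 GB), 1 GB left
drive 1: place d6 (4 GB), 0 GB left
drive 5: place d7 (6 GB), 2 GB left
drive 5: place d8 (2 GB), 0 GB left
drive 2: place d9 (1 GB), 0 GB left
drive 6: place d10 (5 GB), 3 GB left
drive 7: place d11 (5 GB), 3 GB left
drive 3: place d12 (2 GB), 1 GB left
drive 8: place d13 (6 GB), 2 GB left
8 drives × 8 GB = 64 GB; used 54 GB; unused 10 GB.

10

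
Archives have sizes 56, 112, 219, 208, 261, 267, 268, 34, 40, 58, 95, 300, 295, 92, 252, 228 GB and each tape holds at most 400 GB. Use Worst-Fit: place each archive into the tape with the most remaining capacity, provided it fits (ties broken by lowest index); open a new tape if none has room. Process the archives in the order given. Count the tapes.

56 GB → tape 1 (remaining 344 GB)
112 GB → tape 1 (remaining 232 GB)
219 GB → tape 1 (remaining 13 GB)
208 GB → tape 2 (remaining 192 GB)
261 GB → tape 3 (remaining 139 GB)
267 GB → tape 4 (remaining 133 GB)
268 GB → tape 5 (remaining 132 GB)
34 GB → tape 2 (remaining 158 GB)
40 GB → tape 2 (remaining 118 GB)
58 GB → tape 3 (remaining 81 GB)
95 GB → tape 4 (remaining 38 GB)
300 GB → tape 6 (remaining 100 GB)
295 GB → tape 7 (remaining 105 GB)
92 GB → tape 5 (remaining 40 GB)
252 GB → tape 8 (remaining 148 GB)
228 GB → tape 9 (remaining 172 GB)
Final tapes: [56,112,219] [208,34,40] [261,58] [267,95] [268,92] [300] [295] [252] [228].

9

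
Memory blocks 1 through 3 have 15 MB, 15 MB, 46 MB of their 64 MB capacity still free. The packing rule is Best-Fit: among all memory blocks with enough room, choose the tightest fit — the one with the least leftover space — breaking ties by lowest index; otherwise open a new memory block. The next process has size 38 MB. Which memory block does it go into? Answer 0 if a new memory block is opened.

3

Memory blocks with room: memory block 3 (46 MB).
Tightest fit is memory block 3 with 46 MB free.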